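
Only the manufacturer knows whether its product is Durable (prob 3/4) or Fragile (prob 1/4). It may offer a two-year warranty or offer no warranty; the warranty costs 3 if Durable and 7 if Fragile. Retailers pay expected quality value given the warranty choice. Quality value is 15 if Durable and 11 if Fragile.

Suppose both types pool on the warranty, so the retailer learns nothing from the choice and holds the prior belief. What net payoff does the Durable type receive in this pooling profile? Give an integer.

11

Pooled price = 3/4·15 + 1/4·11 = 14.
Durable pays cost 3 for the warranty, so net payoff = 14 − 3 = 11.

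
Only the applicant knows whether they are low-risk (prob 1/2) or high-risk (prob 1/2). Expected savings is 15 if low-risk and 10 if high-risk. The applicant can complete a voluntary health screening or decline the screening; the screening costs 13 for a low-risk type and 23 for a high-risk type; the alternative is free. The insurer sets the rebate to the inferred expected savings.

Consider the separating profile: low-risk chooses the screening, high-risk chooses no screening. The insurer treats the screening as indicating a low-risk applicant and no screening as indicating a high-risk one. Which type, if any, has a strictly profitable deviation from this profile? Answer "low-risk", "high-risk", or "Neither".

low-risk

The screening pays 15; no screening pays 10.
low-risk: assigned the screening, nets 15 − 13 = 2; deviating to no screening nets 10.
high-risk: assigned no screening, nets 10; deviating to the screening nets 15 − 23 = -8.
The low-risk type gains 8 by deviating.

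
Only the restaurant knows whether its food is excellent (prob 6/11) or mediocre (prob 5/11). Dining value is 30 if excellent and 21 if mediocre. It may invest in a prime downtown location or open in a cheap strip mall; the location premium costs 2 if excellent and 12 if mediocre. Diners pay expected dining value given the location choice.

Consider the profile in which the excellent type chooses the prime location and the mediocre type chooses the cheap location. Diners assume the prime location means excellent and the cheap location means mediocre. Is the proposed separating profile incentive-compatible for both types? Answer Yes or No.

Under these beliefs, the prime location earns price premium 30 and the cheap location earns price premium 21.
excellent: the prime location nets 30 − 2 = 28; the cheap location nets 21. excellent prefers the prime location.
mediocre: the prime location nets 30 − 12 = 18; the cheap location nets 21. mediocre prefers the cheap location.
Neither type deviates, so the separating profile is an equilibrium.

Yes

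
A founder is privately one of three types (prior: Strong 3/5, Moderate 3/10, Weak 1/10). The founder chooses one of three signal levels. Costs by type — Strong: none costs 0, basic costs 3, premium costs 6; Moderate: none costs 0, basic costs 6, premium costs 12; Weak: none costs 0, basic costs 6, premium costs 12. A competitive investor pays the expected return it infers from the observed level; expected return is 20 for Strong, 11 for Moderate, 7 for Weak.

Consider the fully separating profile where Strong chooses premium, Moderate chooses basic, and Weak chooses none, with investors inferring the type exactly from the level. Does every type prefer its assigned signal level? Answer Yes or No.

No

Separating valuations: premium → 20, basic → 11, none → 7.
Strong (assigned premium): none: 7 − 0 = 7; basic: 11 − 3 = 8; premium: 20 − 6 = 14. Strong stays.
Moderate (assigned basic): none: 7 − 0 = 7; basic: 11 − 6 = 5; premium: 20 − 12 = 8. Moderate prefers premium.
Weak (assigned none): none: 7 − 0 = 7; basic: 11 − 6 = 5; premium: 20 − 12 = 8. Weak prefers premium.
At least one type deviates; the separating profile fails.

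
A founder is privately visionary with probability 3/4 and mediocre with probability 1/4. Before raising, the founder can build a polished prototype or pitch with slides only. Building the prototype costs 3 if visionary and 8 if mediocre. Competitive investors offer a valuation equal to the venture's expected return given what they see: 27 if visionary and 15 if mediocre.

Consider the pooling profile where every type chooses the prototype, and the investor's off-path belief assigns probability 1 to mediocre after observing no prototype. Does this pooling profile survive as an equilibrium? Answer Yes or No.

Yes

On path, the investor holds the prior and pays 3/4·27 + 1/4·15 = 24. Off path (no prototype), believing mediocre, it pays 15.
visionary: the prototype nets 24 − 3 = 21; no prototype nets 15. visionary stays.
mediocre: the prototype nets 24 − 8 = 16; no prototype nets 15. mediocre stays.
No type deviates, so pooling is sustained.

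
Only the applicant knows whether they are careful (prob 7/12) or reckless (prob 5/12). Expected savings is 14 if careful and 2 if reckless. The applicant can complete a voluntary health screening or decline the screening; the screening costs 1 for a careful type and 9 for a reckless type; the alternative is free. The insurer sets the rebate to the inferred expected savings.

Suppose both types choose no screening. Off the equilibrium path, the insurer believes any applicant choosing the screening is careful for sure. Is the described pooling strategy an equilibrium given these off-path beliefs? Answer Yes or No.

On path, the insurer holds the prior and pays 7/12·14 + 5/12·2 = 9. Off path (the screening), believing careful, it pays 14.
careful: no screening nets 9; the screening nets 14 − 1 = 13. careful would deviate.
reckless: no screening nets 9; the screening nets 14 − 9 = 5. reckless stays.
A type deviates, so pooling fails.

No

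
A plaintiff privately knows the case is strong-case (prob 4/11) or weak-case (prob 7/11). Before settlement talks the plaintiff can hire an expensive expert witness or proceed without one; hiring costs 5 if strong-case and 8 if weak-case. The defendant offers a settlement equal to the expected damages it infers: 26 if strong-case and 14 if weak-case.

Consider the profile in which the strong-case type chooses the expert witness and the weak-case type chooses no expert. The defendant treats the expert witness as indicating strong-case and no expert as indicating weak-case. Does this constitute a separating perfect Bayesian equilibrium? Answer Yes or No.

No

Under these beliefs, the expert witness earns settlement 26 and no expert earns settlement 14.
strong-case: the expert witness nets 26 − 5 = 21; no expert nets 14. strong-case prefers the expert witness.
weak-case: the expert witness nets 26 − 8 = 18; no expert nets 14. weak-case would deviate to the expert witness.
weak-case has a profitable deviation, so the profile is not an equilibrium.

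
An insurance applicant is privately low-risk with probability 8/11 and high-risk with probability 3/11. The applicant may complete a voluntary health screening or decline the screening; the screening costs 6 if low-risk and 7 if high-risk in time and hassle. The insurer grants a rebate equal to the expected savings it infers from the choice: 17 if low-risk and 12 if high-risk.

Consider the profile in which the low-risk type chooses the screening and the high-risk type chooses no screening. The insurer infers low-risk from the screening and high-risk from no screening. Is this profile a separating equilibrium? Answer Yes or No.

No

Under these beliefs, the screening earns rebate 17 and no screening earns rebate 12.
low-risk: the screening nets 17 − 6 = 11; no screening nets 12. low-risk would deviate to no screening.
high-risk: the screening nets 17 − 7 = 10; no screening nets 12. high-risk prefers no screening.
low-risk has a profitable deviation, so the profile is not an equilibrium.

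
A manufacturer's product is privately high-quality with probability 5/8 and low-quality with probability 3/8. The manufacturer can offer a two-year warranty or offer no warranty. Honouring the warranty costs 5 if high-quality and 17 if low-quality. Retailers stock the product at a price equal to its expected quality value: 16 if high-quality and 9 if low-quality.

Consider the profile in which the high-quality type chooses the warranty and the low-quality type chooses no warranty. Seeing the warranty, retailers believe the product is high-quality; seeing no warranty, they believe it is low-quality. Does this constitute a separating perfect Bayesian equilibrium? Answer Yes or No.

Yes

Under these beliefs, the warranty earns price 16 and no warranty earns price 9.
high-quality: the warranty nets 16 − 5 = 11; no warranty nets 9. high-quality prefers the warranty.
low-quality: the warranty nets 16 − 17 = -1; no warranty nets 9. low-quality prefers no warranty.
Neither type deviates, so the separating profile is an equilibrium.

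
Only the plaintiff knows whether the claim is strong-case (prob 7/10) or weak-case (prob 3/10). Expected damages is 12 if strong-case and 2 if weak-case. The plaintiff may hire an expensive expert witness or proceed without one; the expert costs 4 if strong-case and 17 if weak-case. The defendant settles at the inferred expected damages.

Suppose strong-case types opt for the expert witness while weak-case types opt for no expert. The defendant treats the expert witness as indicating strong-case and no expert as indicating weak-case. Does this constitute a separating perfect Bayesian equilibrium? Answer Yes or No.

Under these beliefs, the expert witness earns settlement 12 and no expert earns settlement 2.
strong-case: the expert witness nets 12 − 4 = 8; no expert nets 2. strong-case prefers the expert witness.
weak-case: the expert witness nets 12 − 17 = -5; no expert nets 2. weak-case prefers no expert.
Neither type deviates, so the separating profile is an equilibrium.

Yes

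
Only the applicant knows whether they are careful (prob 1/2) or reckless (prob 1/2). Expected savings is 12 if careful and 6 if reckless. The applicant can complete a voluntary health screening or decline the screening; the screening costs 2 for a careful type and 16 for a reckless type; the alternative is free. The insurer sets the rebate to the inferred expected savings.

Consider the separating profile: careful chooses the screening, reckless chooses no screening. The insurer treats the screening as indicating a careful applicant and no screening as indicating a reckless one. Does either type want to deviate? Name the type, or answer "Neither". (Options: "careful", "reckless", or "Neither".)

Neither

The screening pays 12; no screening pays 6.
careful: assigned the screening, nets 12 − 2 = 10; deviating to no screening nets 6.
reckless: assigned no screening, nets 6; deviating to the screening nets 12 − 16 = -4.
Both types strictly prefer their assigned action; no profitable deviation.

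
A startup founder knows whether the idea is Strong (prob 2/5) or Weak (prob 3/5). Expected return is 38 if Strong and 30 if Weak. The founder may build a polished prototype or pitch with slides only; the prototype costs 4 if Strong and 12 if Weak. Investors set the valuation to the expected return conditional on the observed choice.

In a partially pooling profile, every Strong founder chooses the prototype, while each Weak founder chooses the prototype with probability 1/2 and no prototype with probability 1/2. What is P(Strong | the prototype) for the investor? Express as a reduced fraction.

P(the prototype) = (2/5)·1 + (3/5)·(1/2) = 7/10.
By Bayes' rule, P(Strong | the prototype) = (2/5) / (7/10) = 4/7.

4/7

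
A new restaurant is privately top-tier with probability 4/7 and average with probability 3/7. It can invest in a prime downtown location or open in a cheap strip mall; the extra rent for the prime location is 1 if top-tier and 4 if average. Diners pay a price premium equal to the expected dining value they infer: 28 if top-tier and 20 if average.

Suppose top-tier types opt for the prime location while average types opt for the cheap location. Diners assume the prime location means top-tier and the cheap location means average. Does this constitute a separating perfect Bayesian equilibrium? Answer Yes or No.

Under these beliefs, the prime location earns price premium 28 and the cheap location earns price premium 20.
top-tier: the prime location nets 28 − 1 = 27; the cheap location nets 20. top-tier prefers the prime location.
average: the prime location nets 28 − 4 = 24; the cheap location nets 20. average would deviate to the prime location.
average has a profitable deviation, so the profile is not an equilibrium.

No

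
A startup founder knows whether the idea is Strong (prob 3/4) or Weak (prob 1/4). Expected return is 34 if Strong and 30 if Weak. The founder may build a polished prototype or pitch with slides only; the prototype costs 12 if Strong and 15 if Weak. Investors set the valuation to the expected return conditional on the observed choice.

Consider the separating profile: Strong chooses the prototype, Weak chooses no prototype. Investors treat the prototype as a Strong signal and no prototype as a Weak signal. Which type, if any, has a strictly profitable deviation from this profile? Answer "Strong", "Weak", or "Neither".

Strong

The prototype pays 34; no prototype pays 30.
Strong: assigned the prototype, nets 34 − 12 = 22; deviating to no prototype nets 30.
Weak: assigned no prototype, nets 30; deviating to the prototype nets 34 − 15 = 19.
The Strong type gains 8 by deviating.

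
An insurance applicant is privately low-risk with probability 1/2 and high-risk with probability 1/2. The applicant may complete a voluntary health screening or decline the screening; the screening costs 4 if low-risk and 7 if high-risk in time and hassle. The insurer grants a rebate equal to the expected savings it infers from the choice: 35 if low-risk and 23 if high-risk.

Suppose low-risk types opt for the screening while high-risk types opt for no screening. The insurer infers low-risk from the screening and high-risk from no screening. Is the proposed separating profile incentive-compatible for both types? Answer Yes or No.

Under these beliefs, the screening earns rebate 35 and no screening earns rebate 23.
low-risk: the screening nets 35 − 4 = 31; no screening nets 23. low-risk prefers the screening.
high-risk: the screening nets 35 − 7 = 28; no screening nets 23. high-risk would deviate to the screening.
high-risk has a profitable deviation, so the profile is not an equilibrium.

No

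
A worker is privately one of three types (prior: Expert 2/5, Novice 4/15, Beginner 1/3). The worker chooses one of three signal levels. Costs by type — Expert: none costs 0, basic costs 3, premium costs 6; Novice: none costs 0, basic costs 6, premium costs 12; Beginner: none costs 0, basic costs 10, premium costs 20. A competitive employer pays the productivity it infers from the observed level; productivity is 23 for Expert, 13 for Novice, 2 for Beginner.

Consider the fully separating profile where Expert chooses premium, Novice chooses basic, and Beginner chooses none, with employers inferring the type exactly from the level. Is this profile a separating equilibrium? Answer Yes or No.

Separating wages: premium → 23, basic → 13, none → 2.
Expert (assigned premium): none: 2 − 0 = 2; basic: 13 − 3 = 10; premium: 23 − 6 = 17. Expert stays.
Novice (assigned basic): none: 2 − 0 = 2; basic: 13 − 6 = 7; premium: 23 − 12 = 11. Novice prefers premium.
Beginner (assigned none): none: 2 − 0 = 2; basic: 13 − 10 = 3; premium: 23 − 20 = 3. Beginner prefers basic.
At least one type deviates; the separating profile fails.

No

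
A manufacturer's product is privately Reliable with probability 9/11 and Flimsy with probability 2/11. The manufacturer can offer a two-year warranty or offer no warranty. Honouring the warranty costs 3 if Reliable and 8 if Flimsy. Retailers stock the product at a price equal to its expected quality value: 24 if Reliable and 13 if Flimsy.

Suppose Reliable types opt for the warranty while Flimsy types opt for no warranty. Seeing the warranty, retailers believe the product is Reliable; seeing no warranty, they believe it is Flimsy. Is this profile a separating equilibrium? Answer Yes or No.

No

Under these beliefs, the warranty earns price 24 and no warranty earns price 13.
Reliable: the warranty nets 24 − 3 = 21; no warranty nets 13. Reliable prefers the warranty.
Flimsy: the warranty nets 24 − 8 = 16; no warranty nets 13. Flimsy would deviate to the warranty.
Flimsy has a profitable deviation, so the profile is not an equilibrium.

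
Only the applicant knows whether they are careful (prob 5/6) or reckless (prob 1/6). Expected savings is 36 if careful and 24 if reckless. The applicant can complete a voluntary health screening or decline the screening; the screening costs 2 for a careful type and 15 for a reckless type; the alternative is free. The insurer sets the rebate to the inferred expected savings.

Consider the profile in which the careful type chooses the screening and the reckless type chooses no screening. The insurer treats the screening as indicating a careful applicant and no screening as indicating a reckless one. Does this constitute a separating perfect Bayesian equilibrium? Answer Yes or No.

Yes

Under these beliefs, the screening earns rebate 36 and no screening earns rebate 24.
careful: the screening nets 36 − 2 = 34; no screening nets 24. careful prefers the screening.
reckless: the screening nets 36 − 15 = 21; no screening nets 24. reckless prefers no screening.
Neither type deviates, so the separating profile is an equilibrium.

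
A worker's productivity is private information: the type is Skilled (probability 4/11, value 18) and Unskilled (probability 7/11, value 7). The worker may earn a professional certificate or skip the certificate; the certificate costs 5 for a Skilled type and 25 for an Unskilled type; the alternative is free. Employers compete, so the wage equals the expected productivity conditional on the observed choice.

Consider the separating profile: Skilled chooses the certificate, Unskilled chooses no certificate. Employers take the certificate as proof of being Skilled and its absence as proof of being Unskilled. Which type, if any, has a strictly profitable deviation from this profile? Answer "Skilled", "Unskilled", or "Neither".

The certificate pays 18; no certificate pays 7.
Skilled: assigned the certificate, nets 18 − 5 = 13; deviating to no certificate nets 7.
Unskilled: assigned no certificate, nets 7; deviating to the certificate nets 18 − 25 = -7.
Both types strictly prefer their assigned action; no profitable deviation.

Neither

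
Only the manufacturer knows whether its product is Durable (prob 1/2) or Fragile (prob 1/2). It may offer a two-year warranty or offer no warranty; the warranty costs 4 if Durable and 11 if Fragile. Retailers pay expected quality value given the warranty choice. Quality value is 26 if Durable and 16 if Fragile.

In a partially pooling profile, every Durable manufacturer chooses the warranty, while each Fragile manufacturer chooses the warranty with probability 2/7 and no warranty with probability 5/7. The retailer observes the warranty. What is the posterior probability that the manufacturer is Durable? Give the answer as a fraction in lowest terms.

P(the warranty) = (1/2)·1 + (1/2)·(2/7) = 9/14.
By Bayes' rule, P(Durable | the warranty) = (1/2) / (9/14) = 7/9.

7/9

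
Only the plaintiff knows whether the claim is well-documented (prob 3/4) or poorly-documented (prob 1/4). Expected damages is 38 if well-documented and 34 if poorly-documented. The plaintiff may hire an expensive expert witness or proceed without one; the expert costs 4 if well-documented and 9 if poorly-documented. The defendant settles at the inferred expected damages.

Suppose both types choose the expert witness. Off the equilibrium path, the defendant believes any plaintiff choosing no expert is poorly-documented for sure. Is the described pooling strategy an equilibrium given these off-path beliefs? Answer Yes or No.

No

On path, the defendant holds the prior and pays 3/4·38 + 1/4·34 = 37. Off path (no expert), believing poorly-documented, it pays 34.
well-documented: the expert witness nets 37 − 4 = 33; no expert nets 34. well-documented would deviate.
poorly-documented: the expert witness nets 37 − 9 = 28; no expert nets 34. poorly-documented would deviate.
A type deviates, so pooling fails.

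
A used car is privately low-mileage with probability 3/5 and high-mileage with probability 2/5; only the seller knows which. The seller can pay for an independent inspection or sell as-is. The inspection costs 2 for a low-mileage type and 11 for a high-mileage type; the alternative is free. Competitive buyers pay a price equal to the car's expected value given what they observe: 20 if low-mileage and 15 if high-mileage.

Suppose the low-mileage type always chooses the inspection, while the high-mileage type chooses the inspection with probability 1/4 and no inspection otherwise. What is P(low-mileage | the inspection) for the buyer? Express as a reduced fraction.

6/7

P(the inspection) = (3/5)·1 + (2/5)·(1/4) = 7/10.
By Bayes' rule, P(low-mileage | the inspection) = (3/5) / (7/10) = 6/7.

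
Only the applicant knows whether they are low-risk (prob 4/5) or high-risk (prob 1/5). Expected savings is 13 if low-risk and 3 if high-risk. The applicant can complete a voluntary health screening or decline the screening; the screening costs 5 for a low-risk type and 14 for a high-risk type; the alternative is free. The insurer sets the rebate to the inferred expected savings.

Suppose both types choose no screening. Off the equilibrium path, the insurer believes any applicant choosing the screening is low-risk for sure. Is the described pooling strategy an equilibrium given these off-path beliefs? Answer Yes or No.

On path, the insurer holds the prior and pays 4/5·13 + 1/5·3 = 11. Off path (the screening), believing low-risk, it pays 13.
low-risk: no screening nets 11; the screening nets 13 − 5 = 8. low-risk stays.
high-risk: no screening nets 11; the screening nets 13 − 14 = -1. high-risk stays.
No type deviates, so pooling is sustained.

Yes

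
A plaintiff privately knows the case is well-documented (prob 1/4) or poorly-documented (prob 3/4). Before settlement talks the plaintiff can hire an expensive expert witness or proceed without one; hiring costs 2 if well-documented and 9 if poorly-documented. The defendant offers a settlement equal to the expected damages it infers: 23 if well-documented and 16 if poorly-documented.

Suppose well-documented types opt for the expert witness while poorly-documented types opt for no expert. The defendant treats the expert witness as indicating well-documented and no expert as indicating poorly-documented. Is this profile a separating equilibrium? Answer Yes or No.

Under these beliefs, the expert witness earns settlement 23 and no expert earns settlement 16.
well-documented: the expert witness nets 23 − 2 = 21; no expert nets 16. well-documented prefers the expert witness.
poorly-documented: the expert witness nets 23 − 9 = 14; no expert nets 16. poorly-documented prefers no expert.
Neither type deviates, so the separating profile is an equilibrium.

Yes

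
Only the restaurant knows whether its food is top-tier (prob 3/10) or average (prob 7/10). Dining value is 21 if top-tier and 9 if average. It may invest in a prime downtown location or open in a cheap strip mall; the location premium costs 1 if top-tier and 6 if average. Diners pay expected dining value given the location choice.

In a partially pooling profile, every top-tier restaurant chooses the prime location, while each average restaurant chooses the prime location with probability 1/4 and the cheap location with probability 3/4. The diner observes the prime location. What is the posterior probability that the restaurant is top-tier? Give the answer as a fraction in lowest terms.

12/19

P(the prime location) = (3/10)·1 + (7/10)·(1/4) = 19/40.
By Bayes' rule, P(top-tier | the prime location) = (3/10) / (19/40) = 12/19.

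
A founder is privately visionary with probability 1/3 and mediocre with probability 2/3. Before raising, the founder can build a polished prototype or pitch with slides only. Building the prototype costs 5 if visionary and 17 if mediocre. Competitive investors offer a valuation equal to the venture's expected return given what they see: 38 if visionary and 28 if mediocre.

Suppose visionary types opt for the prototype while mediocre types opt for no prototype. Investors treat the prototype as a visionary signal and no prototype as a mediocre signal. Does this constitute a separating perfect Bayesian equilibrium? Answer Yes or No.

Under these beliefs, the prototype earns valuation 38 and no prototype earns valuation 28.
visionary: the prototype nets 38 − 5 = 33; no prototype nets 28. visionary prefers the prototype.
mediocre: the prototype nets 38 − 17 = 21; no prototype nets 28. mediocre prefers no prototype.
Neither type deviates, so the separating profile is an equilibrium.

Yes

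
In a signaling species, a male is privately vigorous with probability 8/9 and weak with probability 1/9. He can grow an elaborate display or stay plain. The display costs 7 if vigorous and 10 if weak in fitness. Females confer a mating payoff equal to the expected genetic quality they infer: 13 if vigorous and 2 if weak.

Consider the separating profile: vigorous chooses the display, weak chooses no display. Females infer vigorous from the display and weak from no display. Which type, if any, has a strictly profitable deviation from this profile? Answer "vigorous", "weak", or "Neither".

The display pays 13; no display pays 2.
vigorous: assigned the display, nets 13 − 7 = 6; deviating to no display nets 2.
weak: assigned no display, nets 2; deviating to the display nets 13 − 10 = 3.
The weak type gains 1 by deviating.

weak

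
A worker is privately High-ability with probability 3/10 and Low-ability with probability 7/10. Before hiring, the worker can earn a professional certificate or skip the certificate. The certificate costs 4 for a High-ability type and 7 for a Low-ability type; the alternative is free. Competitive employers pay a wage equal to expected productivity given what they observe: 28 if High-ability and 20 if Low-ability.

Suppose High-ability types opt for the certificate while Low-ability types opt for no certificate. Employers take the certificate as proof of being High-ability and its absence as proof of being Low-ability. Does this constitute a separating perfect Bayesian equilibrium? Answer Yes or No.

Under these beliefs, the certificate earns wage 28 and no certificate earns wage 20.
High-ability: the certificate nets 28 − 4 = 24; no certificate nets 20. High-ability prefers the certificate.
Low-ability: the certificate nets 28 − 7 = 21; no certificate nets 20. Low-ability would deviate to the certificate.
Low-ability has a profitable deviation, so the profile is not an equilibrium.

No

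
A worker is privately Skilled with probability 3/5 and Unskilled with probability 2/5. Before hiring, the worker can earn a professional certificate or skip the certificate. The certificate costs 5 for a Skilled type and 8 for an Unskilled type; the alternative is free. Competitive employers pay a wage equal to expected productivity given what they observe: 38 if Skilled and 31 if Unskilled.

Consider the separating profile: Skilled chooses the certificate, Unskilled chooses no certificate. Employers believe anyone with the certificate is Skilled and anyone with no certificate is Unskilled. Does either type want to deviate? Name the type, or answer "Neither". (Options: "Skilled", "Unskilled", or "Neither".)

The certificate pays 38; no certificate pays 31.
Skilled: assigned the certificate, nets 38 − 5 = 33; deviating to no certificate nets 31.
Unskilled: assigned no certificate, nets 31; deviating to the certificate nets 38 − 8 = 30.
Both types strictly prefer their assigned action; no profitable deviation.

Neither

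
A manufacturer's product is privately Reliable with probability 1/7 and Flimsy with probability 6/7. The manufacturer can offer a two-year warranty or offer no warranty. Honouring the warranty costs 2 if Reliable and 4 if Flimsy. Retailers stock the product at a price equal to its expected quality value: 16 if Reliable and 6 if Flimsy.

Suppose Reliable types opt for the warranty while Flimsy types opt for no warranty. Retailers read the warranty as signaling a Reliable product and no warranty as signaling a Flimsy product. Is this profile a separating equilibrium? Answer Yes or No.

No

Under these beliefs, the warranty earns price 16 and no warranty earns price 6.
Reliable: the warranty nets 16 − 2 = 14; no warranty nets 6. Reliable prefers the warranty.
Flimsy: the warranty nets 16 − 4 = 12; no warranty nets 6. Flimsy would deviate to the warranty.
Flimsy has a profitable deviation, so the profile is not an equilibrium.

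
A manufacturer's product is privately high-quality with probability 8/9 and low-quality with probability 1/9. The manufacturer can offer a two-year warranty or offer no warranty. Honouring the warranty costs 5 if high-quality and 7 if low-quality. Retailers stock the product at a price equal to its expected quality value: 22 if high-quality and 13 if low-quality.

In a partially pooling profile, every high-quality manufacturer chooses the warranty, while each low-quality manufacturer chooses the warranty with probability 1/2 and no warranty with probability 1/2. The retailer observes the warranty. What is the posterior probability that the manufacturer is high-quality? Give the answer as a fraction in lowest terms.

P(the warranty) = (8/9)·1 + (1/9)·(1/2) = 17/18.
By Bayes' rule, P(high-quality | the warranty) = (8/9) / (17/18) = 16/17.

16/17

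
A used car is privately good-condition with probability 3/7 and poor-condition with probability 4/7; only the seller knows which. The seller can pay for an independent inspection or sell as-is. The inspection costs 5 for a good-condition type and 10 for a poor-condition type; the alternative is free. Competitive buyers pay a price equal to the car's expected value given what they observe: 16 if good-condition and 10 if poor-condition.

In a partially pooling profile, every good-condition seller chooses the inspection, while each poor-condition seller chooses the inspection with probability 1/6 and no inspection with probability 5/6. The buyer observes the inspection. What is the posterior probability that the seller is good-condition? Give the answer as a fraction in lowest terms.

9/11

P(the inspection) = (3/7)·1 + (4/7)·(1/6) = 11/21.
By Bayes' rule, P(good-condition | the inspection) = (3/7) / (11/21) = 9/11.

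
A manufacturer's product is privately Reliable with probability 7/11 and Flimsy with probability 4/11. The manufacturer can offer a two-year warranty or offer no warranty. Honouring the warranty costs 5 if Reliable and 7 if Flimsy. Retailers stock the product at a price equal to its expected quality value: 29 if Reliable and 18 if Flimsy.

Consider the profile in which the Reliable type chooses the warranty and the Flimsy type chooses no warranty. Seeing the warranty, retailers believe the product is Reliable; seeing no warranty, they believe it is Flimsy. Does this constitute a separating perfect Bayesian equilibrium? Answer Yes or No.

Under these beliefs, the warranty earns price 29 and no warranty earns price 18.
Reliable: the warranty nets 29 − 5 = 24; no warranty nets 18. Reliable prefers the warranty.
Flimsy: the warranty nets 29 − 7 = 22; no warranty nets 18. Flimsy would deviate to the warranty.
Flimsy has a profitable deviation, so the profile is not an equilibrium.

No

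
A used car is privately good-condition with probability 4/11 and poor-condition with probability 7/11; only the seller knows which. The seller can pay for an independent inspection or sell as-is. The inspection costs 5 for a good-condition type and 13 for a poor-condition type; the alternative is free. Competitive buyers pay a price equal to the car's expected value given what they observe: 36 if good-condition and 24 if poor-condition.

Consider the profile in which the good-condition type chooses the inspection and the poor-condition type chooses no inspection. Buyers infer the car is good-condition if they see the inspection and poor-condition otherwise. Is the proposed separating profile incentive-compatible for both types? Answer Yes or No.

Under these beliefs, the inspection earns price 36 and no inspection earns price 24.
good-condition: the inspection nets 36 − 5 = 31; no inspection nets 24. good-condition prefers the inspection.
poor-condition: the inspection nets 36 − 13 = 23; no inspection nets 24. poor-condition prefers no inspection.
Neither type deviates, so the separating profile is an equilibrium.

Yes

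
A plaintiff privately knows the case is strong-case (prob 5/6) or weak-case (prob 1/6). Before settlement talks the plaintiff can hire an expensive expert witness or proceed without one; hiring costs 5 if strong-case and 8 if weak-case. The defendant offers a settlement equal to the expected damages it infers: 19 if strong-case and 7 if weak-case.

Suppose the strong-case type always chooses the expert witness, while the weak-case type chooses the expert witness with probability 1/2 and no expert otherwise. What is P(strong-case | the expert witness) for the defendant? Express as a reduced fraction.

10/11

P(the expert witness) = (5/6)·1 + (1/6)·(1/2) = 11/12.
By Bayes' rule, P(strong-case | the expert witness) = (5/6) / (11/12) = 10/11.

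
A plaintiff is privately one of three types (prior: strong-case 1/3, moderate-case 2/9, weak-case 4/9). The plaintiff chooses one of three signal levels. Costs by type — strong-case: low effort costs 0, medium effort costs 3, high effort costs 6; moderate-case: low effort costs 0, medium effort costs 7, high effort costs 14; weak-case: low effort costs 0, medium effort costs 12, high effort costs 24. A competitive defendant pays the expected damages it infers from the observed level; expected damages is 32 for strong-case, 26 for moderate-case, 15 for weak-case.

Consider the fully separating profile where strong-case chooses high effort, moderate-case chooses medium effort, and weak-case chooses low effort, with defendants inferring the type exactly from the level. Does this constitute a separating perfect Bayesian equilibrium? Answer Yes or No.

Yes

Separating settlements: high effort → 32, medium effort → 26, low effort → 15.
strong-case (assigned high effort): low effort: 15 − 0 = 15; medium effort: 26 − 3 = 23; high effort: 32 − 6 = 26. strong-case stays.
moderate-case (assigned medium effort): low effort: 15 − 0 = 15; medium effort: 26 − 7 = 19; high effort: 32 − 14 = 18. moderate-case stays.
weak-case (assigned low effort): low effort: 15 − 0 = 15; medium effort: 26 − 12 = 14; high effort: 32 − 24 = 8. weak-case stays.
Every type prefers its assigned level; separation holds.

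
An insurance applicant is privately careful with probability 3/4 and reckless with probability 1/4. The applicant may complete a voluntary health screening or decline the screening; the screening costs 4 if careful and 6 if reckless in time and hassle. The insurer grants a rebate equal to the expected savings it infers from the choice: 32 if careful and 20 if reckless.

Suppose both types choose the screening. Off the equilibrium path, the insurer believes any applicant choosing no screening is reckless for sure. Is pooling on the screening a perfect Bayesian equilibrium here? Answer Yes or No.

On path, the insurer holds the prior and pays 3/4·32 + 1/4·20 = 29. Off path (no screening), believing reckless, it pays 20.
careful: the screening nets 29 − 4 = 25; no screening nets 20. careful stays.
reckless: the screening nets 29 − 6 = 23; no screening nets 20. reckless stays.
No type deviates, so pooling is sustained.

Yes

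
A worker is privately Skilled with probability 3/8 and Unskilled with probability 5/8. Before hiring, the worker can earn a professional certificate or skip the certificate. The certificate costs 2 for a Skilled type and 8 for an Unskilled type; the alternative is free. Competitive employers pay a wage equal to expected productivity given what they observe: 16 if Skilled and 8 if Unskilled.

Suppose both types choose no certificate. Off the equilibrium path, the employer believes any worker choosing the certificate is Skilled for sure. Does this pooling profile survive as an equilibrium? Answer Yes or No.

No

On path, the employer holds the prior and pays 3/8·16 + 5/8·8 = 11. Off path (the certificate), believing Skilled, it pays 16.
Skilled: no certificate nets 11; the certificate nets 16 − 2 = 14. Skilled would deviate.
Unskilled: no certificate nets 11; the certificate nets 16 − 8 = 8. Unskilled stays.
A type deviates, so pooling fails.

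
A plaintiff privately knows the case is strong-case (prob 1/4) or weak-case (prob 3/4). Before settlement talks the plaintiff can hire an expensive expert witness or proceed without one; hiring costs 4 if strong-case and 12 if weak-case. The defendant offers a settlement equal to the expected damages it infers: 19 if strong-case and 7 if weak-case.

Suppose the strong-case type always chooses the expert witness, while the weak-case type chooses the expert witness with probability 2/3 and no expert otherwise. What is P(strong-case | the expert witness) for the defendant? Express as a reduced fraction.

1/3

P(the expert witness) = (1/4)·1 + (3/4)·(2/3) = 3/4.
By Bayes' rule, P(strong-case | the expert witness) = (1/4) / (3/4) = 1/3.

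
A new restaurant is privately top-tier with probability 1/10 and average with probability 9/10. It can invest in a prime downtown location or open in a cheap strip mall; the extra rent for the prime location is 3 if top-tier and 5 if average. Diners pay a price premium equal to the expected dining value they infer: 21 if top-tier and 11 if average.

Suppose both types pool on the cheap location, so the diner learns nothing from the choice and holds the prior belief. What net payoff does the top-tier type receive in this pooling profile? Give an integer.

Pooled price premium = 1/10·21 + 9/10·11 = 12.
top-tier pays no cost for the cheap location, so net payoff = 12.

12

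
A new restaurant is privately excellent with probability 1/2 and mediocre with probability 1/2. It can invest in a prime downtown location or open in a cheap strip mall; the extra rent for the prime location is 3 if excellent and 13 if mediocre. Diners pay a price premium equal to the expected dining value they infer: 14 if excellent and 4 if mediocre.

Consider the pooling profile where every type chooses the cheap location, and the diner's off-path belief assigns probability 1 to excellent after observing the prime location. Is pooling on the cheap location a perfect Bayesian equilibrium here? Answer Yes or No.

On path, the diner holds the prior and pays 1/2·14 + 1/2·4 = 9. Off path (the prime location), believing excellent, it pays 14.
excellent: the cheap location nets 9; the prime location nets 14 − 3 = 11. excellent would deviate.
mediocre: the cheap location nets 9; the prime location nets 14 − 13 = 1. mediocre stays.
A type deviates, so pooling fails.

No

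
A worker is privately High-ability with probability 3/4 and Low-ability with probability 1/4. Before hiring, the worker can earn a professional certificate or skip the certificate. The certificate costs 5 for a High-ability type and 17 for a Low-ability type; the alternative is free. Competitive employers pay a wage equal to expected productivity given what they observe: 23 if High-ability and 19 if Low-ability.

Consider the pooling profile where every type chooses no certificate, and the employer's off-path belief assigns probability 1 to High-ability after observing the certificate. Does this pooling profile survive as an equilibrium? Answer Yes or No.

Yes

On path, the employer holds the prior and pays 3/4·23 + 1/4·19 = 22. Off path (the certificate), believing High-ability, it pays 23.
High-ability: no certificate nets 22; the certificate nets 23 − 5 = 18. High-ability stays.
Low-ability: no certificate nets 22; the certificate nets 23 − 17 = 6. Low-ability stays.
No type deviates, so pooling is sustained.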